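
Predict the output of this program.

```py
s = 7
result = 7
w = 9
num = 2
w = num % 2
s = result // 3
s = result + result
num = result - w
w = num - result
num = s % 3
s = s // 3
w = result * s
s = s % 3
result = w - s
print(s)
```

w = 2%2 = 0
s = 7//3 = 2
s = 7+7 = 14
num = 7-0 = 7
w = 7-7 = 0
num = 14%3 = 2
s = 14//3 = 4
w = 7*4 = 28
s = 4%3 = 1
result = 28-1 = 27

1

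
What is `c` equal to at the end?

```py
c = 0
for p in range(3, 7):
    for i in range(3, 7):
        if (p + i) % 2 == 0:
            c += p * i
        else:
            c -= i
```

p=3,i=3: even sum, c = 0+9 = 9
p=3,i=4: odd sum, c = 9-4 = 5
p=3,i=5: even sum, c = 5+15 = 20
p=3,i=6: odd sum, c = 20-6 = 14
p=4,i=3: odd sum, c = 14-3 = 11
p=4,i=4: even sum, c = 11+16 = 27
p=4,i=5: odd sum, c = 27-5 = 22
p=4,i=6: even sum, c = 22+24 = 46
p=5,i=3: even sum, c = 46+15 = 61
p=5,i=4: odd sum, c = 61-4 = 57
p=5,i=5: even sum, c = 57+25 = 82
p=5,i=6: odd sum, c = 82-6 = 76
p=6,i=3: odd sum, c = 76-3 = 73
p=6,i=4: even sum, c = 73+24 = 97
p=6,i=5: odd sum, c = 97-5 = 92
p=6,i=6: even sum, c = 92+36 = 128

128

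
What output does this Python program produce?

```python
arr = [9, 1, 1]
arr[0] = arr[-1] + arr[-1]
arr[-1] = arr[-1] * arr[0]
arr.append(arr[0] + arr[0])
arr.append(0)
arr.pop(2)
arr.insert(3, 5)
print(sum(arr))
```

arr[0] = arr[-1]+arr[-1] = 1+1 = 2 → [2, 1, 1]
arr[-1] = arr[-1]*arr[0] = 1*2 = 2 → [2, 1, 2]
append arr[0]+arr[0] = 2+2 = 4 → [2, 1, 2, 4]
append 0 → [2, 1, 2, 4, 0]
pop(2) removes 2 → [2, 1, 4, 0]
insert 5 at 3 → [2, 1, 4, 5, 0]
sum = 12

12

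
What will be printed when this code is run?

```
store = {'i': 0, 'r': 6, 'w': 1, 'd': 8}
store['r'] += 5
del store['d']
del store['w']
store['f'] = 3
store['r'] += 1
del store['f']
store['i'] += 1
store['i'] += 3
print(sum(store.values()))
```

store['r'] = 6+5 = 11 → {'i': 0, 'r': 11, 'w': 1, 'd': 8}
del 'd' → {'i': 0, 'r': 11, 'w': 1}
del 'w' → {'i': 0, 'r': 11}
store['f'] = 3 → {'i': 0, 'r': 11, 'f': 3}
store['r'] = 11+1 = 12 → {'i': 0, 'r': 12, 'f': 3}
del 'f' → {'i': 0, 'r': 12}
store['i'] = 0+1 = 1 → {'i': 1, 'r': 12}
store['i'] = 1+3 = 4 → {'i': 4, 'r': 12}
sum of values = 16

16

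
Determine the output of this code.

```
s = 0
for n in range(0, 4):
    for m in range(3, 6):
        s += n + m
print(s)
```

66

n=0,m=3: s = 0+3 = 3
n=0,m=4: s = 3+4 = 7
n=0,m=5: s = 7+5 = 12
n=1,m=3: s = 12+4 = 16
n=1,m=4: s = 16+5 = 21
n=1,m=5: s = 21+6 = 27
n=2,m=3: s = 27+5 = 32
n=2,m=4: s = 32+6 = 38
n=2,m=5: s = 38+7 = 45
n=3,m=3: s = 45+6 = 51
n=3,m=4: s = 51+7 = 58
n=3,m=5: s = 58+8 = 66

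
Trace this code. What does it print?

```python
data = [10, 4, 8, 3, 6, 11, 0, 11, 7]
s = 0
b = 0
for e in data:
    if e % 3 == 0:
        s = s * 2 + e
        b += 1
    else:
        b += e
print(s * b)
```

1296

e=10: not %3==0; b=10
e=4: not %3==0; b=14
e=8: not %3==0; b=22
e=3: %3==0, s = 0*2+3 = 3; b=23
e=6: %3==0, s = 3*2+6 = 12; b=24
e=11: not %3==0; b=35
e=0: %3==0, s = 12*2+0 = 24; b=36
e=11: not %3==0; b=47
e=7: not %3==0; b=54
s*b = 24*54 = 1296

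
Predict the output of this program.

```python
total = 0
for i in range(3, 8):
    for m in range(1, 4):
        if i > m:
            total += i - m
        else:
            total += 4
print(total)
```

i=3,m=1: 3>1, total = 0+2 = 2
i=3,m=2: 3>2, total = 2+1 = 3
i=3,m=3: not 3>3, total = 3+4 = 7
i=4,m=1: 4>1, total = 7+3 = 10
i=4,m=2: 4>2, total = 10+2 = 12
i=4,m=3: 4>3, total = 12+1 = 13
i=5,m=1: 5>1, total = 13+4 = 17
i=5,m=2: 5>2, total = 17+3 = 20
i=5,m=3: 5>3, total = 20+2 = 22
i=6,m=1: 6>1, total = 22+5 = 27
i=6,m=2: 6>2, total = 27+4 = 31
i=6,m=3: 6>3, total = 31+3 = 34
i=7,m=1: 7>1, total = 34+6 = 40
i=7,m=2: 7>2, total = 40+5 = 45
i=7,m=3: 7>3, total = 45+4 = 49

49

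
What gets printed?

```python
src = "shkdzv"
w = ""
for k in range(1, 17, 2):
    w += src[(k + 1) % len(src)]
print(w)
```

kzskzskz

k=1: add src[2]='k' → 'k'
k=3: add src[4]='z' → 'kz'
k=5: add src[0]='s' → 'kzs'
k=7: add src[2]='k' → 'kzsk'
k=9: add src[4]='z' → 'kzskz'
k=11: add src[0]='s' → 'kzskzs'
k=13: add src[2]='k' → 'kzskzsk'
k=15: add src[4]='z' → 'kzskzskz'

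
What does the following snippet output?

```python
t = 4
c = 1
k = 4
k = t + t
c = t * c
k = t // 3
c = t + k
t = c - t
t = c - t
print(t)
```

4

k = 4+4 = 8
c = 4*1 = 4
k = 4//3 = 1
c = 4+1 = 5
t = 5-4 = 1
t = 5-1 = 4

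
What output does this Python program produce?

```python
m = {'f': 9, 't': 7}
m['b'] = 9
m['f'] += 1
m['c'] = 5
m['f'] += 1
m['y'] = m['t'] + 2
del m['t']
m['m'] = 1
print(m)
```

{'f': 11, 'b': 9, 'c': 5, 'y': 9, 'm': 1}

m['b'] = 9 → {'f': 9, 't': 7, 'b': 9}
m['f'] = 9+1 = 10 → {'f': 10, 't': 7, 'b': 9}
m['c'] = 5 → {'f': 10, 't': 7, 'b': 9, 'c': 5}
m['f'] = 10+1 = 11 → {'f': 11, 't': 7, 'b': 9, 'c': 5}
m['y'] = m['t']+2 = 9 → {'f': 11, 't': 7, 'b': 9, 'c': 5, 'y': 9}
del 't' → {'f': 11, 'b': 9, 'c': 5, 'y': 9}
m['m'] = 1 → {'f': 11, 'b': 9, 'c': 5, 'y': 9, 'm': 1}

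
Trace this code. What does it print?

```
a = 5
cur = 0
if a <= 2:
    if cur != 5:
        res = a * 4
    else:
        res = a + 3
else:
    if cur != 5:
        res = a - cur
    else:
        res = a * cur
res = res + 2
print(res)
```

7

a=5, cur=0
a <= 2 is False; cur != 5 is True
→ res = a - cur = 5
res = 5+2 = 7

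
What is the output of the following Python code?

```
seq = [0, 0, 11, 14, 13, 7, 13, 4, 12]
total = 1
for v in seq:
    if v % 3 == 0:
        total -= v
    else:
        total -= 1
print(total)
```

-17

v=0: %3==0, total = 1-0 = 1
v=0: %3==0, total = 1-0 = 1
v=11: not %3==0, total = 1-1 = 0
v=14: not %3==0, total = 0-1 = -1
v=13: not %3==0, total = (-1)-1 = -2
v=7: not %3==0, total = (-2)-1 = -3
v=13: not %3==0, total = (-3)-1 = -4
v=4: not %3==0, total = (-4)-1 = -5
v=12: %3==0, total = (-5)-12 = -17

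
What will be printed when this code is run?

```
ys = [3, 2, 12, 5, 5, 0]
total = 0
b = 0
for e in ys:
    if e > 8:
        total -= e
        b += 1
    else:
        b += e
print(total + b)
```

e=3: not >8; b=3
e=2: not >8; b=5
e=12: >8, total = 0-12 = -12; b=6
e=5: not >8; b=11
e=5: not >8; b=16
e=0: not >8; b=16
total+b = (-12)+16 = 4

4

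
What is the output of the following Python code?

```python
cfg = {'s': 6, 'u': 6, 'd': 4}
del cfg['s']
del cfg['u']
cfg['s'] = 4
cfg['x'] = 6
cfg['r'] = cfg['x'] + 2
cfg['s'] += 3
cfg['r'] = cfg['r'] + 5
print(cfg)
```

del 's' → {'u': 6, 'd': 4}
del 'u' → {'d': 4}
cfg['s'] = 4 → {'d': 4, 's': 4}
cfg['x'] = 6 → {'d': 4, 's': 4, 'x': 6}
cfg['r'] = cfg['x']+2 = 8 → {'d': 4, 's': 4, 'x': 6, 'r': 8}
cfg['s'] = 4+3 = 7 → {'d': 4, 's': 7, 'x': 6, 'r': 8}
cfg['r'] = cfg['r']+5 = 13 → {'d': 4, 's': 7, 'x': 6, 'r': 13}

{'d': 4, 's': 7, 'x': 6, 'r': 13}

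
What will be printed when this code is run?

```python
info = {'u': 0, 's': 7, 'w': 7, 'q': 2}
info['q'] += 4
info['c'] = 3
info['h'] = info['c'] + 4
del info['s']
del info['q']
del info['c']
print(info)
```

info['q'] = 2+4 = 6 → {'u': 0, 's': 7, 'w': 7, 'q': 6}
info['c'] = 3 → {'u': 0, 's': 7, 'w': 7, 'q': 6, 'c': 3}
info['h'] = info['c']+4 = 7 → {'u': 0, 's': 7, 'w': 7, 'q': 6, 'c': 3, 'h': 7}
del 's' → {'u': 0, 'w': 7, 'q': 6, 'c': 3, 'h': 7}
del 'q' → {'u': 0, 'w': 7, 'c': 3, 'h': 7}
del 'c' → {'u': 0, 'w': 7, 'h': 7}

{'u': 0, 'w': 7, 'h': 7}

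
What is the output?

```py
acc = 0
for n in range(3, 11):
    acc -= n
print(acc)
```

-52

n=3: acc = 0-3 = -3
n=4: acc = (-3)-4 = -7
n=5: acc = (-7)-5 = -12
n=6: acc = (-12)-6 = -18
n=7: acc = (-18)-7 = -25
n=8: acc = (-25)-8 = -33
n=9: acc = (-33)-9 = -42
n=10: acc = (-42)-10 = -52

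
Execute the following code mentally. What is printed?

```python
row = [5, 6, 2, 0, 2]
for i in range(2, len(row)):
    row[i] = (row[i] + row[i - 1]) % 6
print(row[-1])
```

4

i=2: row[2] = (2+6)%6 = 2 → [5, 6, 2, 0, 2]
i=3: row[3] = (0+2)%6 = 2 → [5, 6, 2, 2, 2]
i=4: row[4] = (2+2)%6 = 4 → [5, 6, 2, 2, 4]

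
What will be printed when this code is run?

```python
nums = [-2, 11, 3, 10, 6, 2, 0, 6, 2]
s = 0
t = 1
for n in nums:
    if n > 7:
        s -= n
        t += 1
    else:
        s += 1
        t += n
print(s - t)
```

n=-2: not >7, s = 0+1 = 1; t=-1
n=11: >7, s = 1-11 = -10; t=0
n=3: not >7, s = (-10)+1 = -9; t=3
n=10: >7, s = (-9)-10 = -19; t=4
n=6: not >7, s = (-19)+1 = -18; t=10
n=2: not >7, s = (-18)+1 = -17; t=12
n=0: not >7, s = (-17)+1 = -16; t=12
n=6: not >7, s = (-16)+1 = -15; t=18
n=2: not >7, s = (-15)+1 = -14; t=20
s-t = (-14)-20 = -34

-34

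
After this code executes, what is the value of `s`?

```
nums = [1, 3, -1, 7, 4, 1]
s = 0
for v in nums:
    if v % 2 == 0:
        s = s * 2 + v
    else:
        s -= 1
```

v=1: not even, s = 0-1 = -1
v=3: not even, s = (-1)-1 = -2
v=-1: not even, s = (-2)-1 = -3
v=7: not even, s = (-3)-1 = -4
v=4: even, s = (-4)*2+4 = -4
v=1: not even, s = (-4)-1 = -5

-5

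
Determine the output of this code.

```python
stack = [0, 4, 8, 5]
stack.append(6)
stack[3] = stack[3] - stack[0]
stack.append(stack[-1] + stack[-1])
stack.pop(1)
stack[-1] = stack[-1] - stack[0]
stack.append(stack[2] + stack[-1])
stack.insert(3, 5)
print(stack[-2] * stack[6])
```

204

append 6 → [0, 4, 8, 5, 6]
stack[3] = stack[3]-stack[0] = 5-0 = 5 → [0, 4, 8, 5, 6]
append stack[-1]+stack[-1] = 6+6 = 12 → [0, 4, 8, 5, 6, 12]
pop(1) removes 4 → [0, 8, 5, 6, 12]
stack[-1] = stack[-1]-stack[0] = 12-0 = 12 → [0, 8, 5, 6, 12]
append stack[2]+stack[-1] = 5+12 = 17 → [0, 8, 5, 6, 12, 17]
insert 5 at 3 → [0, 8, 5, 5, 6, 12, 17]
stack[-2]*stack[6] = 12*17 = 204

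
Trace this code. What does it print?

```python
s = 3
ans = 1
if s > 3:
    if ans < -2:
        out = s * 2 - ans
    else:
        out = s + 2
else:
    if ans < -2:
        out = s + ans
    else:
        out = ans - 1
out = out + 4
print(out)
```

4

s=3, ans=1
s > 3 is False; ans < -2 is False
→ out = ans - 1 = 0
out = 0+4 = 4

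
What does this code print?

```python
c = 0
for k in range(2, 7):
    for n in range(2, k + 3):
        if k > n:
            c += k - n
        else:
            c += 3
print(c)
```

k=2,n=2: not 2>2, c = 0+3 = 3
k=2,n=3: not 2>3, c = 3+3 = 6
k=2,n=4: not 2>4, c = 6+3 = 9
k=3,n=2: 3>2, c = 9+1 = 10
k=3,n=3: not 3>3, c = 10+3 = 13
k=3,n=4: not 3>4, c = 13+3 = 16
k=3,n=5: not 3>5, c = 16+3 = 19
k=4,n=2: 4>2, c = 19+2 = 21
k=4,n=3: 4>3, c = 21+1 = 22
k=4,n=4: not 4>4, c = 22+3 = 25
k=4,n=5: not 4>5, c = 25+3 = 28
k=4,n=6: not 4>6, c = 28+3 = 31
k=5,n=2: 5>2, c = 31+3 = 34
k=5,n=3: 5>3, c = 34+2 = 36
k=5,n=4: 5>4, c = 36+1 = 37
k=5,n=5: not 5>5, c = 37+3 = 40
k=5,n=6: not 5>6, c = 40+3 = 43
k=5,n=7: not 5>7, c = 43+3 = 46
k=6,n=2: 6>2, c = 46+4 = 50
k=6,n=3: 6>3, c = 50+3 = 53
k=6,n=4: 6>4, c = 53+2 = 55
k=6,n=5: 6>5, c = 55+1 = 56
k=6,n=6: not 6>6, c = 56+3 = 59
k=6,n=7: not 6>7, c = 59+3 = 62
k=6,n=8: not 6>8, c = 62+3 = 65

65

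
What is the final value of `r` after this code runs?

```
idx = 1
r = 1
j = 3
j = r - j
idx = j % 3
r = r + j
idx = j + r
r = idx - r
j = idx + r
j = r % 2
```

-2

j = 1-3 = -2
idx = (-2)%3 = 1
r = 1+(-2) = -1
idx = (-2)+(-1) = -3
r = (-3)-(-1) = -2
j = (-3)+(-2) = -5
j = (-2)%2 = 0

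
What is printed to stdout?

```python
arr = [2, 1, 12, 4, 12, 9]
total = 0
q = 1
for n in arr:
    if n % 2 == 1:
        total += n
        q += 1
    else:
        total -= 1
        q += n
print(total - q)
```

n=2: not odd, total = 0-1 = -1; q=3
n=1: odd, total = (-1)+1 = 0; q=4
n=12: not odd, total = 0-1 = -1; q=16
n=4: not odd, total = (-1)-1 = -2; q=20
n=12: not odd, total = (-2)-1 = -3; q=32
n=9: odd, total = (-3)+9 = 6; q=33
total-q = 6-33 = -27

-27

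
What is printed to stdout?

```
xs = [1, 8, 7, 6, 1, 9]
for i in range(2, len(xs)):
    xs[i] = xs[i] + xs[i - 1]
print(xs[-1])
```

i=2: xs[2] = 7+8 = 15 → [1, 8, 15, 6, 1, 9]
i=3: xs[3] = 6+15 = 21 → [1, 8, 15, 21, 1, 9]
i=4: xs[4] = 1+21 = 22 → [1, 8, 15, 21, 22, 9]
i=5: xs[5] = 9+22 = 31 → [1, 8, 15, 21, 22, 31]

31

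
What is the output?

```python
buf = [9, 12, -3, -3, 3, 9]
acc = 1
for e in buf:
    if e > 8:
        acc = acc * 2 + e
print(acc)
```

e=9: >8, acc = 1*2+9 = 11
e=12: >8, acc = 11*2+12 = 34
e=-3: not >8
e=-3: not >8
e=3: not >8
e=9: >8, acc = 34*2+9 = 77

77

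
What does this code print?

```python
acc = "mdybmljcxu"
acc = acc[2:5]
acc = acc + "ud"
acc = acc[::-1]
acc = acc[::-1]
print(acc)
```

slice [2:5] → 'ybm'
+ 'ud' → 'ybmud'
reverse → 'dumby'
reverse → 'ybmud'

ybmud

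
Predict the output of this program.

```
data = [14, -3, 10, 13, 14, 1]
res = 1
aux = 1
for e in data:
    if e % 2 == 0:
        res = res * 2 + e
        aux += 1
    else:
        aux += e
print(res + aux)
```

113

e=14: even, res = 1*2+14 = 16; aux=2
e=-3: not even; aux=-1
e=10: even, res = 16*2+10 = 42; aux=0
e=13: not even; aux=13
e=14: even, res = 42*2+14 = 98; aux=14
e=1: not even; aux=15
res+aux = 98+15 = 113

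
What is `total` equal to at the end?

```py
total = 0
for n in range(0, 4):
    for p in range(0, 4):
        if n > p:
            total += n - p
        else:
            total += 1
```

20

n=0,p=0: not 0>0, total = 0+1 = 1
n=0,p=1: not 0>1, total = 1+1 = 2
n=0,p=2: not 0>2, total = 2+1 = 3
n=0,p=3: not 0>3, total = 3+1 = 4
n=1,p=0: 1>0, total = 4+1 = 5
n=1,p=1: not 1>1, total = 5+1 = 6
n=1,p=2: not 1>2, total = 6+1 = 7
n=1,p=3: not 1>3, total = 7+1 = 8
n=2,p=0: 2>0, total = 8+2 = 10
n=2,p=1: 2>1, total = 10+1 = 11
n=2,p=2: not 2>2, total = 11+1 = 12
n=2,p=3: not 2>3, total = 12+1 = 13
n=3,p=0: 3>0, total = 13+3 = 16
n=3,p=1: 3>1, total = 16+2 = 18
n=3,p=2: 3>2, total = 18+1 = 19
n=3,p=3: not 3>3, total = 19+1 = 20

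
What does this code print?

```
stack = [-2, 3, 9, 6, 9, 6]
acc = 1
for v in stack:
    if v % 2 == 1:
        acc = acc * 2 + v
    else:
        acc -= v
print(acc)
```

v=-2: not odd, acc = 1-(-2) = 3
v=3: odd, acc = 3*2+3 = 9
v=9: odd, acc = 9*2+9 = 27
v=6: not odd, acc = 27-6 = 21
v=9: odd, acc = 21*2+9 = 51
v=6: not odd, acc = 51-6 = 45

45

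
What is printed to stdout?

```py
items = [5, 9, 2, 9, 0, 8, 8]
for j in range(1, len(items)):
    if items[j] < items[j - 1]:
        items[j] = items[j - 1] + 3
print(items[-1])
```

j=1: 9>=5, unchanged → [5, 9, 2, 9, 0, 8, 8]
j=2: 2<9, items[2] = 9+3 = 12 → [5, 9, 12, 9, 0, 8, 8]
j=3: 9<12, items[3] = 12+3 = 15 → [5, 9, 12, 15, 0, 8, 8]
j=4: 0<15, items[4] = 15+3 = 18 → [5, 9, 12, 15, 18, 8, 8]
j=5: 8<18, items[5] = 18+3 = 21 → [5, 9, 12, 15, 18, 21, 8]
j=6: 8<21, items[6] = 21+3 = 24 → [5, 9, 12, 15, 18, 21, 24]

24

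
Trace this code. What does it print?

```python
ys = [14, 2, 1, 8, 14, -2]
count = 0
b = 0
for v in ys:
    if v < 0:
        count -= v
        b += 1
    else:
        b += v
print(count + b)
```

v=14: not <0; b=14
v=2: not <0; b=16
v=1: not <0; b=17
v=8: not <0; b=25
v=14: not <0; b=39
v=-2: <0, count = 0-(-2) = 2; b=40
count+b = 2+40 = 42

42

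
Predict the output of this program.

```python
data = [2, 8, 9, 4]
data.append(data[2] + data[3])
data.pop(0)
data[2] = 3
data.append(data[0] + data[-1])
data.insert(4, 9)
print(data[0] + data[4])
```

17

append data[2]+data[3] = 9+4 = 13 → [2, 8, 9, 4, 13]
pop(0) removes 2 → [8, 9, 4, 13]
data[2] = 3 → [8, 9, 3, 13]
append data[0]+data[-1] = 8+13 = 21 → [8, 9, 3, 13, 21]
insert 9 at 4 → [8, 9, 3, 13, 9, 21]
data[0]+data[4] = 8+9 = 17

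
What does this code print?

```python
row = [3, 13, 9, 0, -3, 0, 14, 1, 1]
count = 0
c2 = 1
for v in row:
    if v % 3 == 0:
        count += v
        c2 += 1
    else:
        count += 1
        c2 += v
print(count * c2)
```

v=3: %3==0, count = 0+3 = 3; c2=2
v=13: not %3==0, count = 3+1 = 4; c2=15
v=9: %3==0, count = 4+9 = 13; c2=16
v=0: %3==0, count = 13+0 = 13; c2=17
v=-3: %3==0, count = 13+(-3) = 10; c2=18
v=0: %3==0, count = 10+0 = 10; c2=19
v=14: not %3==0, count = 10+1 = 11; c2=33
v=1: not %3==0, count = 11+1 = 12; c2=34
v=1: not %3==0, count = 12+1 = 13; c2=35
count*c2 = 13*35 = 455

455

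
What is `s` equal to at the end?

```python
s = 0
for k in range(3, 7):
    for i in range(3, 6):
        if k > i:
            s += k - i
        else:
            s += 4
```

k=3,i=3: not 3>3, s = 0+4 = 4
k=3,i=4: not 3>4, s = 4+4 = 8
k=3,i=5: not 3>5, s = 8+4 = 12
k=4,i=3: 4>3, s = 12+1 = 13
k=4,i=4: not 4>4, s = 13+4 = 17
k=4,i=5: not 4>5, s = 17+4 = 21
k=5,i=3: 5>3, s = 21+2 = 23
k=5,i=4: 5>4, s = 23+1 = 24
k=5,i=5: not 5>5, s = 24+4 = 28
k=6,i=3: 6>3, s = 28+3 = 31
k=6,i=4: 6>4, s = 31+2 = 33
k=6,i=5: 6>5, s = 33+1 = 34

34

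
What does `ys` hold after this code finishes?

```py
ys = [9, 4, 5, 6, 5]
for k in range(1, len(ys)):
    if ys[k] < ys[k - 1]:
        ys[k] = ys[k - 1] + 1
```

[9, 10, 11, 12, 13]

k=1: 4<9, ys[1] = 9+1 = 10 → [9, 10, 5, 6, 5]
k=2: 5<10, ys[2] = 10+1 = 11 → [9, 10, 11, 6, 5]
k=3: 6<11, ys[3] = 11+1 = 12 → [9, 10, 11, 12, 5]
k=4: 5<12, ys[4] = 12+1 = 13 → [9, 10, 11, 12, 13]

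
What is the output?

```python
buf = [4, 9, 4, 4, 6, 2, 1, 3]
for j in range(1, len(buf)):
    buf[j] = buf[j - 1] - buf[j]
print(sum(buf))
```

j=1: buf[1] = 4-9 = -5 → [4, -5, 4, 4, 6, 2, 1, 3]
j=2: buf[2] = (-5)-4 = -9 → [4, -5, -9, 4, 6, 2, 1, 3]
j=3: buf[3] = (-9)-4 = -13 → [4, -5, -9, -13, 6, 2, 1, 3]
j=4: buf[4] = (-13)-6 = -19 → [4, -5, -9, -13, -19, 2, 1, 3]
j=5: buf[5] = (-19)-2 = -21 → [4, -5, -9, -13, -19, -21, 1, 3]
j=6: buf[6] = (-21)-1 = -22 → [4, -5, -9, -13, -19, -21, -22, 3]
j=7: buf[7] = (-22)-3 = -25 → [4, -5, -9, -13, -19, -21, -22, -25]
sum = -110

-110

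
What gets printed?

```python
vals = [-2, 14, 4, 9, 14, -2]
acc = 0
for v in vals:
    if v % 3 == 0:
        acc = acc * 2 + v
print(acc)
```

v=-2: not %3==0
v=14: not %3==0
v=4: not %3==0
v=9: %3==0, acc = 0*2+9 = 9
v=14: not %3==0
v=-2: not %3==0

9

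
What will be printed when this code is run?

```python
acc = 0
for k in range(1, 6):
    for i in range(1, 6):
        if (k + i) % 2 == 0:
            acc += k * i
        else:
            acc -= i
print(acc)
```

81

k=1,i=1: even sum, acc = 0+1 = 1
k=1,i=2: odd sum, acc = 1-2 = -1
k=1,i=3: even sum, acc = (-1)+3 = 2
k=1,i=4: odd sum, acc = 2-4 = -2
k=1,i=5: even sum, acc = (-2)+5 = 3
k=2,i=1: odd sum, acc = 3-1 = 2
k=2,i=2: even sum, acc = 2+4 = 6
k=2,i=3: odd sum, acc = 6-3 = 3
k=2,i=4: even sum, acc = 3+8 = 11
k=2,i=5: odd sum, acc = 11-5 = 6
k=3,i=1: even sum, acc = 6+3 = 9
k=3,i=2: odd sum, acc = 9-2 = 7
k=3,i=3: even sum, acc = 7+9 = 16
k=3,i=4: odd sum, acc = 16-4 = 12
k=3,i=5: even sum, acc = 12+15 = 27
k=4,i=1: odd sum, acc = 27-1 = 26
k=4,i=2: even sum, acc = 26+8 = 34
k=4,i=3: odd sum, acc = 34-3 = 31
k=4,i=4: even sum, acc = 31+16 = 47
k=4,i=5: odd sum, acc = 47-5 = 42
k=5,i=1: even sum, acc = 42+5 = 47
k=5,i=2: odd sum, acc = 47-2 = 45
k=5,i=3: even sum, acc = 45+15 = 60
k=5,i=4: odd sum, acc = 60-4 = 56
k=5,i=5: even sum, acc = 56+25 = 81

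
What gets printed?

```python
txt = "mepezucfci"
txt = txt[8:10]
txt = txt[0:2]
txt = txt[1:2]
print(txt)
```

i

slice [8:10] → 'ci'
slice [0:2] → 'ci'
slice [1:2] → 'i'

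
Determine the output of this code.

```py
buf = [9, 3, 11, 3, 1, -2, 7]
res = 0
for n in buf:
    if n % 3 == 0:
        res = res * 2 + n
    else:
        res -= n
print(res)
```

n=9: %3==0, res = 0*2+9 = 9
n=3: %3==0, res = 9*2+3 = 21
n=11: not %3==0, res = 21-11 = 10
n=3: %3==0, res = 10*2+3 = 23
n=1: not %3==0, res = 23-1 = 22
n=-2: not %3==0, res = 22-(-2) = 24
n=7: not %3==0, res = 24-7 = 17

17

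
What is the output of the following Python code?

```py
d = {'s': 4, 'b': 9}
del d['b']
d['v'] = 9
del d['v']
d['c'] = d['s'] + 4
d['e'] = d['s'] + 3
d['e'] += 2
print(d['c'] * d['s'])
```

del 'b' → {'s': 4}
d['v'] = 9 → {'s': 4, 'v': 9}
del 'v' → {'s': 4}
d['c'] = d['s']+4 = 8 → {'s': 4, 'c': 8}
d['e'] = d['s']+3 = 7 → {'s': 4, 'c': 8, 'e': 7}
d['e'] = 7+2 = 9 → {'s': 4, 'c': 8, 'e': 9}
d['c']*d['s'] = 8*4 = 32

32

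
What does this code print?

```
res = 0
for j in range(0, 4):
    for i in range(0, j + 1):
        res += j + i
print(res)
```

j=0,i=0: res = 0+0 = 0
j=1,i=0: res = 0+1 = 1
j=1,i=1: res = 1+2 = 3
j=2,i=0: res = 3+2 = 5
j=2,i=1: res = 5+3 = 8
j=2,i=2: res = 8+4 = 12
j=3,i=0: res = 12+3 = 15
j=3,i=1: res = 15+4 = 19
j=3,i=2: res = 19+5 = 24
j=3,i=3: res = 24+6 = 30

30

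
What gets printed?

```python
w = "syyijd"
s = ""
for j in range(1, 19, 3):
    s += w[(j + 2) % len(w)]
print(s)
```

isisis

j=1: add w[3]='i' → 'i'
j=4: add w[0]='s' → 'is'
j=7: add w[3]='i' → 'isi'
j=10: add w[0]='s' → 'isis'
j=13: add w[3]='i' → 'isisi'
j=16: add w[0]='s' → 'isisis'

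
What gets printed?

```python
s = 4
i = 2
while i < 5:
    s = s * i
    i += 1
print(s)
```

i=2: s = 4*2 = 8
i=3: s = 8*3 = 24
i=4: s = 24*4 = 96

96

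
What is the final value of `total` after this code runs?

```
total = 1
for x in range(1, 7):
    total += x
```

22

x=1: total = 1+1 = 2
x=2: total = 2+2 = 4
x=3: total = 4+3 = 7
x=4: total = 7+4 = 11
x=5: total = 11+5 = 16
x=6: total = 16+6 = 22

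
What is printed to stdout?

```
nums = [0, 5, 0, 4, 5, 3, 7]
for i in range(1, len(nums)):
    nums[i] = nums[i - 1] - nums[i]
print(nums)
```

i=1: nums[1] = 0-5 = -5 → [0, -5, 0, 4, 5, 3, 7]
i=2: nums[2] = (-5)-0 = -5 → [0, -5, -5, 4, 5, 3, 7]
i=3: nums[3] = (-5)-4 = -9 → [0, -5, -5, -9, 5, 3, 7]
i=4: nums[4] = (-9)-5 = -14 → [0, -5, -5, -9, -14, 3, 7]
i=5: nums[5] = (-14)-3 = -17 → [0, -5, -5, -9, -14, -17, 7]
i=6: nums[6] = (-17)-7 = -24 → [0, -5, -5, -9, -14, -17, -24]

[0, -5, -5, -9, -14, -17, -24]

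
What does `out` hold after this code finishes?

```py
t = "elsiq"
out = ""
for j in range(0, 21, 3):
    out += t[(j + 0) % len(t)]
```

'eilqsei'

j=0: add t[0]='e' → 'e'
j=3: add t[3]='i' → 'ei'
j=6: add t[1]='l' → 'eil'
j=9: add t[4]='q' → 'eilq'
j=12: add t[2]='s' → 'eilqs'
j=15: add t[0]='e' → 'eilqse'
j=18: add t[3]='i' → 'eilqsei'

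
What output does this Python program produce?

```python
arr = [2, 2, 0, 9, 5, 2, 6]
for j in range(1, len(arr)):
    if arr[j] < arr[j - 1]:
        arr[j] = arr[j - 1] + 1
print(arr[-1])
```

j=1: 2>=2, unchanged → [2, 2, 0, 9, 5, 2, 6]
j=2: 0<2, arr[2] = 2+1 = 3 → [2, 2, 3, 9, 5, 2, 6]
j=3: 9>=3, unchanged → [2, 2, 3, 9, 5, 2, 6]
j=4: 5<9, arr[4] = 9+1 = 10 → [2, 2, 3, 9, 10, 2, 6]
j=5: 2<10, arr[5] = 10+1 = 11 → [2, 2, 3, 9, 10, 11, 6]
j=6: 6<11, arr[6] = 11+1 = 12 → [2, 2, 3, 9, 10, 11, 12]

12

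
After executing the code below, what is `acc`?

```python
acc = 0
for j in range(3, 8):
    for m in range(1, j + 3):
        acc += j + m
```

j=3,m=1: acc = 0+4 = 4
j=3,m=2: acc = 4+5 = 9
j=3,m=3: acc = 9+6 = 15
j=3,m=4: acc = 15+7 = 22
j=3,m=5: acc = 22+8 = 30
j=4,m=1: acc = 30+5 = 35
j=4,m=2: acc = 35+6 = 41
j=4,m=3: acc = 41+7 = 48
j=4,m=4: acc = 48+8 = 56
j=4,m=5: acc = 56+9 = 65
j=4,m=6: acc = 65+10 = 75
j=5,m=1: acc = 75+6 = 81
j=5,m=2: acc = 81+7 = 88
j=5,m=3: acc = 88+8 = 96
j=5,m=4: acc = 96+9 = 105
j=5,m=5: acc = 105+10 = 115
j=5,m=6: acc = 115+11 = 126
j=5,m=7: acc = 126+12 = 138
j=6,m=1: acc = 138+7 = 145
j=6,m=2: acc = 145+8 = 153
j=6,m=3: acc = 153+9 = 162
j=6,m=4: acc = 162+10 = 172
j=6,m=5: acc = 172+11 = 183
j=6,m=6: acc = 183+12 = 195
j=6,m=7: acc = 195+13 = 208
j=6,m=8: acc = 208+14 = 222
j=7,m=1: acc = 222+8 = 230
j=7,m=2: acc = 230+9 = 239
j=7,m=3: acc = 239+10 = 249
j=7,m=4: acc = 249+11 = 260
j=7,m=5: acc = 260+12 = 272
j=7,m=6: acc = 272+13 = 285
j=7,m=7: acc = 285+14 = 299
j=7,m=8: acc = 299+15 = 314
j=7,m=9: acc = 314+16 = 330

330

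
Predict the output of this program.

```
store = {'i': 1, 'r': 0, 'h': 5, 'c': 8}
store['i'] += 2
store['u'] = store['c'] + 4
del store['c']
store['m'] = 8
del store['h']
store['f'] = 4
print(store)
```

{'i': 3, 'r': 0, 'u': 12, 'm': 8, 'f': 4}

store['i'] = 1+2 = 3 → {'i': 3, 'r': 0, 'h': 5, 'c': 8}
store['u'] = store['c']+4 = 12 → {'i': 3, 'r': 0, 'h': 5, 'c': 8, 'u': 12}
del 'c' → {'i': 3, 'r': 0, 'h': 5, 'u': 12}
store['m'] = 8 → {'i': 3, 'r': 0, 'h': 5, 'u': 12, 'm': 8}
del 'h' → {'i': 3, 'r': 0, 'u': 12, 'm': 8}
store['f'] = 4 → {'i': 3, 'r': 0, 'u': 12, 'm': 8, 'f': 4}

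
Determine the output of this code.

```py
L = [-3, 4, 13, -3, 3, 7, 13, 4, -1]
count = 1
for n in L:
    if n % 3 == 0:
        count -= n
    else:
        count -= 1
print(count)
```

n=-3: %3==0, count = 1-(-3) = 4
n=4: not %3==0, count = 4-1 = 3
n=13: not %3==0, count = 3-1 = 2
n=-3: %3==0, count = 2-(-3) = 5
n=3: %3==0, count = 5-3 = 2
n=7: not %3==0, count = 2-1 = 1
n=13: not %3==0, count = 1-1 = 0
n=4: not %3==0, count = 0-1 = -1
n=-1: not %3==0, count = (-1)-1 = -2

-2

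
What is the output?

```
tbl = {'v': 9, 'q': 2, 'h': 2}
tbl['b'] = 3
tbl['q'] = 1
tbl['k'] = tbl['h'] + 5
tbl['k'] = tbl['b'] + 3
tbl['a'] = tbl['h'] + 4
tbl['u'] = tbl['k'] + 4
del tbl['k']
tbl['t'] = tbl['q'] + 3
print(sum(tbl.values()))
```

tbl['b'] = 3 → {'v': 9, 'q': 2, 'h': 2, 'b': 3}
tbl['q'] = 1 → {'v': 9, 'q': 1, 'h': 2, 'b': 3}
tbl['k'] = tbl['h']+5 = 7 → {'v': 9, 'q': 1, 'h': 2, 'b': 3, 'k': 7}
tbl['k'] = tbl['b']+3 = 6 → {'v': 9, 'q': 1, 'h': 2, 'b': 3, 'k': 6}
tbl['a'] = tbl['h']+4 = 6 → {'v': 9, 'q': 1, 'h': 2, 'b': 3, 'k': 6, 'a': 6}
tbl['u'] = tbl['k']+4 = 10 → {'v': 9, 'q': 1, 'h': 2, 'b': 3, 'k': 6, 'a': 6, 'u': 10}
del 'k' → {'v': 9, 'q': 1, 'h': 2, 'b': 3, 'a': 6, 'u': 10}
tbl['t'] = tbl['q']+3 = 4 → {'v': 9, 'q': 1, 'h': 2, 'b': 3, 'a': 6, 'u': 10, 't': 4}
sum of values = 35

35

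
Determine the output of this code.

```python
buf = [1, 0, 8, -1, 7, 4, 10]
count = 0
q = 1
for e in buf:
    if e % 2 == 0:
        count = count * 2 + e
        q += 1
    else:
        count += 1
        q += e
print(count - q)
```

62

e=1: not even, count = 0+1 = 1; q=2
e=0: even, count = 1*2+0 = 2; q=3
e=8: even, count = 2*2+8 = 12; q=4
e=-1: not even, count = 12+1 = 13; q=3
e=7: not even, count = 13+1 = 14; q=10
e=4: even, count = 14*2+4 = 32; q=11
e=10: even, count = 32*2+10 = 74; q=12
count-q = 74-12 = 62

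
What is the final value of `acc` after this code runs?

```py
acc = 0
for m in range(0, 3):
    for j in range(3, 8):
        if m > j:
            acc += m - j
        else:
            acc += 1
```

15

m=0,j=3: not 0>3, acc = 0+1 = 1
m=0,j=4: not 0>4, acc = 1+1 = 2
m=0,j=5: not 0>5, acc = 2+1 = 3
m=0,j=6: not 0>6, acc = 3+1 = 4
m=0,j=7: not 0>7, acc = 4+1 = 5
m=1,j=3: not 1>3, acc = 5+1 = 6
m=1,j=4: not 1>4, acc = 6+1 = 7
m=1,j=5: not 1>5, acc = 7+1 = 8
m=1,j=6: not 1>6, acc = 8+1 = 9
m=1,j=7: not 1>7, acc = 9+1 = 10
m=2,j=3: not 2>3, acc = 10+1 = 11
m=2,j=4: not 2>4, acc = 11+1 = 12
m=2,j=5: not 2>5, acc = 12+1 = 13
m=2,j=6: not 2>6, acc = 13+1 = 14
m=2,j=7: not 2>7, acc = 14+1 = 15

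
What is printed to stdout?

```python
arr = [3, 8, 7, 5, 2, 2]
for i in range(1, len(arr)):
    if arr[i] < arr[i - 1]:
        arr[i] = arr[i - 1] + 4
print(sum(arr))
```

i=1: 8>=3, unchanged → [3, 8, 7, 5, 2, 2]
i=2: 7<8, arr[2] = 8+4 = 12 → [3, 8, 12, 5, 2, 2]
i=3: 5<12, arr[3] = 12+4 = 16 → [3, 8, 12, 16, 2, 2]
i=4: 2<16, arr[4] = 16+4 = 20 → [3, 8, 12, 16, 20, 2]
i=5: 2<20, arr[5] = 20+4 = 24 → [3, 8, 12, 16, 20, 24]
sum = 83

83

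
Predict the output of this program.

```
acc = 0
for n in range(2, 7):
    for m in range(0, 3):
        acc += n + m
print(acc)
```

75

n=2,m=0: acc = 0+2 = 2
n=2,m=1: acc = 2+3 = 5
n=2,m=2: acc = 5+4 = 9
n=3,m=0: acc = 9+3 = 12
n=3,m=1: acc = 12+4 = 16
n=3,m=2: acc = 16+5 = 21
n=4,m=0: acc = 21+4 = 25
n=4,m=1: acc = 25+5 = 30
n=4,m=2: acc = 30+6 = 36
n=5,m=0: acc = 36+5 = 41
n=5,m=1: acc = 41+6 = 47
n=5,m=2: acc = 47+7 = 54
n=6,m=0: acc = 54+6 = 60
n=6,m=1: acc = 60+7 = 67
n=6,m=2: acc = 67+8 = 75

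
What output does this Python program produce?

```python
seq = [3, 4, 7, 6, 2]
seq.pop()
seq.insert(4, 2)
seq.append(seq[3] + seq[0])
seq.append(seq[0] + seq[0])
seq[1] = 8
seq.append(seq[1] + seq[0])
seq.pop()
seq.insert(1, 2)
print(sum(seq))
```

pop() removes 2 → [3, 4, 7, 6]
insert 2 at 4 → [3, 4, 7, 6, 2]
append seq[3]+seq[0] = 6+3 = 9 → [3, 4, 7, 6, 2, 9]
append seq[0]+seq[0] = 3+3 = 6 → [3, 4, 7, 6, 2, 9, 6]
seq[1] = 8 → [3, 8, 7, 6, 2, 9, 6]
append seq[1]+seq[0] = 8+3 = 11 → [3, 8, 7, 6, 2, 9, 6, 11]
pop() removes 11 → [3, 8, 7, 6, 2, 9, 6]
insert 2 at 1 → [3, 2, 8, 7, 6, 2, 9, 6]
sum = 43

43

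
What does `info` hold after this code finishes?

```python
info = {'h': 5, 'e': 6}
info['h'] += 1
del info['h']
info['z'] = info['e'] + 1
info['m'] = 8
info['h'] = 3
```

info['h'] = 5+1 = 6 → {'h': 6, 'e': 6}
del 'h' → {'e': 6}
info['z'] = info['e']+1 = 7 → {'e': 6, 'z': 7}
info['m'] = 8 → {'e': 6, 'z': 7, 'm': 8}
info['h'] = 3 → {'e': 6, 'z': 7, 'm': 8, 'h': 3}

{'e': 6, 'z': 7, 'm': 8, 'h': 3}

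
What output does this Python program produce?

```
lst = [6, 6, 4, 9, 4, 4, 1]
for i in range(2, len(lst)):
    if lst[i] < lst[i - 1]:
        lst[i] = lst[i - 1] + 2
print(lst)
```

[6, 6, 8, 9, 11, 13, 15]

i=2: 4<6, lst[2] = 6+2 = 8 → [6, 6, 8, 9, 4, 4, 1]
i=3: 9>=8, unchanged → [6, 6, 8, 9, 4, 4, 1]
i=4: 4<9, lst[4] = 9+2 = 11 → [6, 6, 8, 9, 11, 4, 1]
i=5: 4<11, lst[5] = 11+2 = 13 → [6, 6, 8, 9, 11, 13, 1]
i=6: 1<13, lst[6] = 13+2 = 15 → [6, 6, 8, 9, 11, 13, 15]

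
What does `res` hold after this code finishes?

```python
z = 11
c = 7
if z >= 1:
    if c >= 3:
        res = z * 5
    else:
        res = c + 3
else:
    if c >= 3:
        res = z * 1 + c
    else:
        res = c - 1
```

z=11, c=7
z >= 1 is True; c >= 3 is True
→ res = z * 5 = 55

55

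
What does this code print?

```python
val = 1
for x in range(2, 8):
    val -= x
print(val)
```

x=2: val = 1-2 = -1
x=3: val = (-1)-3 = -4
x=4: val = (-4)-4 = -8
x=5: val = (-8)-5 = -13
x=6: val = (-13)-6 = -19
x=7: val = (-19)-7 = -26

-26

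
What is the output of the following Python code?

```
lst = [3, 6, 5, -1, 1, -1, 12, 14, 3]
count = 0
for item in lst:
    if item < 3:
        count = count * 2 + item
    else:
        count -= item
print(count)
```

item=3: not <3, count = 0-3 = -3
item=6: not <3, count = (-3)-6 = -9
item=5: not <3, count = (-9)-5 = -14
item=-1: <3, count = (-14)*2+(-1) = -29
item=1: <3, count = (-29)*2+1 = -57
item=-1: <3, count = (-57)*2+(-1) = -115
item=12: not <3, count = (-115)-12 = -127
item=14: not <3, count = (-127)-14 = -141
item=3: not <3, count = (-141)-3 = -144

-144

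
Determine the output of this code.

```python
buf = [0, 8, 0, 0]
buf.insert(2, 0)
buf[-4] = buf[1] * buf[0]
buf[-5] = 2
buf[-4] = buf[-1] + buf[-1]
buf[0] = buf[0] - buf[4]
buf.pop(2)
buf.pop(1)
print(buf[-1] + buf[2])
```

insert 0 at 2 → [0, 8, 0, 0, 0]
buf[-4] = buf[1]*buf[0] = 8*0 = 0 → [0, 0, 0, 0, 0]
buf[-5] = 2 → [2, 0, 0, 0, 0]
buf[-4] = buf[-1]+buf[-1] = 0+0 = 0 → [2, 0, 0, 0, 0]
buf[0] = buf[0]-buf[4] = 2-0 = 2 → [2, 0, 0, 0, 0]
pop(2) removes 0 → [2, 0, 0, 0]
pop(1) removes 0 → [2, 0, 0]
buf[-1]+buf[2] = 0+0 = 0

0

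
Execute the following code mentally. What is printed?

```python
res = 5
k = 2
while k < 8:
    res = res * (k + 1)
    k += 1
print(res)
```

100800

k=2: res = 5*3 = 15
k=3: res = 15*4 = 60
k=4: res = 60*5 = 300
k=5: res = 300*6 = 1800
k=6: res = 1800*7 = 12600
k=7: res = 12600*8 = 100800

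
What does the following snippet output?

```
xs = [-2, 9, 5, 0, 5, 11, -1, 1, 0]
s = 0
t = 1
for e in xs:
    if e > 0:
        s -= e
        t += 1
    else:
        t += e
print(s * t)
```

e=-2: not >0; t=-1
e=9: >0, s = 0-9 = -9; t=0
e=5: >0, s = (-9)-5 = -14; t=1
e=0: not >0; t=1
e=5: >0, s = (-14)-5 = -19; t=2
e=11: >0, s = (-19)-11 = -30; t=3
e=-1: not >0; t=2
e=1: >0, s = (-30)-1 = -31; t=3
e=0: not >0; t=3
s*t = (-31)*3 = -93

-93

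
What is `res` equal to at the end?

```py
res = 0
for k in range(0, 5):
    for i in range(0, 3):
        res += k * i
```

30

k=0,i=0: res = 0+0 = 0
k=0,i=1: res = 0+0 = 0
k=0,i=2: res = 0+0 = 0
k=1,i=0: res = 0+0 = 0
k=1,i=1: res = 0+1 = 1
k=1,i=2: res = 1+2 = 3
k=2,i=0: res = 3+0 = 3
k=2,i=1: res = 3+2 = 5
k=2,i=2: res = 5+4 = 9
k=3,i=0: res = 9+0 = 9
k=3,i=1: res = 9+3 = 12
k=3,i=2: res = 12+6 = 18
k=4,i=0: res = 18+0 = 18
k=4,i=1: res = 18+4 = 22
k=4,i=2: res = 22+8 = 30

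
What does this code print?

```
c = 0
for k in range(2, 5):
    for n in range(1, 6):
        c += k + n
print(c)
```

k=2,n=1: c = 0+3 = 3
k=2,n=2: c = 3+4 = 7
k=2,n=3: c = 7+5 = 12
k=2,n=4: c = 12+6 = 18
k=2,n=5: c = 18+7 = 25
k=3,n=1: c = 25+4 = 29
k=3,n=2: c = 29+5 = 34
k=3,n=3: c = 34+6 = 40
k=3,n=4: c = 40+7 = 47
k=3,n=5: c = 47+8 = 55
k=4,n=1: c = 55+5 = 60
k=4,n=2: c = 60+6 = 66
k=4,n=3: c = 66+7 = 73
k=4,n=4: c = 73+8 = 81
k=4,n=5: c = 81+9 = 90

90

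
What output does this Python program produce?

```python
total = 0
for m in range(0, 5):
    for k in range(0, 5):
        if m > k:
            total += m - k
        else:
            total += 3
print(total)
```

m=0,k=0: not 0>0, total = 0+3 = 3
m=0,k=1: not 0>1, total = 3+3 = 6
m=0,k=2: not 0>2, total = 6+3 = 9
m=0,k=3: not 0>3, total = 9+3 = 12
m=0,k=4: not 0>4, total = 12+3 = 15
m=1,k=0: 1>0, total = 15+1 = 16
m=1,k=1: not 1>1, total = 16+3 = 19
m=1,k=2: not 1>2, total = 19+3 = 22
m=1,k=3: not 1>3, total = 22+3 = 25
m=1,k=4: not 1>4, total = 25+3 = 28
m=2,k=0: 2>0, total = 28+2 = 30
m=2,k=1: 2>1, total = 30+1 = 31
m=2,k=2: not 2>2, total = 31+3 = 34
m=2,k=3: not 2>3, total = 34+3 = 37
m=2,k=4: not 2>4, total = 37+3 = 40
m=3,k=0: 3>0, total = 40+3 = 43
m=3,k=1: 3>1, total = 43+2 = 45
m=3,k=2: 3>2, total = 45+1 = 46
m=3,k=3: not 3>3, total = 46+3 = 49
m=3,k=4: not 3>4, total = 49+3 = 52
m=4,k=0: 4>0, total = 52+4 = 56
m=4,k=1: 4>1, total = 56+3 = 59
m=4,k=2: 4>2, total = 59+2 = 61
m=4,k=3: 4>3, total = 61+1 = 62
m=4,k=4: not 4>4, total = 62+3 = 65

65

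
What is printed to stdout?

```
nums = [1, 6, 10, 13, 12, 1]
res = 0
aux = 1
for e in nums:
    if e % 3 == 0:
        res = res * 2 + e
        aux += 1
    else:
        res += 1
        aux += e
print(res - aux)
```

e=1: not %3==0, res = 0+1 = 1; aux=2
e=6: %3==0, res = 1*2+6 = 8; aux=3
e=10: not %3==0, res = 8+1 = 9; aux=13
e=13: not %3==0, res = 9+1 = 10; aux=26
e=12: %3==0, res = 10*2+12 = 32; aux=27
e=1: not %3==0, res = 32+1 = 33; aux=28
res-aux = 33-28 = 5

5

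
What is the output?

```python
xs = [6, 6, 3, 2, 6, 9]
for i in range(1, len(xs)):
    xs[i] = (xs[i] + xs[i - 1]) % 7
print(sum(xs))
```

21

i=1: xs[1] = (6+6)%7 = 5 → [6, 5, 3, 2, 6, 9]
i=2: xs[2] = (3+5)%7 = 1 → [6, 5, 1, 2, 6, 9]
i=3: xs[3] = (2+1)%7 = 3 → [6, 5, 1, 3, 6, 9]
i=4: xs[4] = (6+3)%7 = 2 → [6, 5, 1, 3, 2, 9]
i=5: xs[5] = (9+2)%7 = 4 → [6, 5, 1, 3, 2, 4]
sum = 21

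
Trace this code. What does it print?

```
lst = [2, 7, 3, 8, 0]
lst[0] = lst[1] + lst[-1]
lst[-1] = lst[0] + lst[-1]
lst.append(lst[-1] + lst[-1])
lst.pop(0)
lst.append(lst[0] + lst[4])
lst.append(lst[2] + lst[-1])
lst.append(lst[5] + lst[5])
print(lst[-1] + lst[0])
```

lst[0] = lst[1]+lst[-1] = 7+0 = 7 → [7, 7, 3, 8, 0]
lst[-1] = lst[0]+lst[-1] = 7+0 = 7 → [7, 7, 3, 8, 7]
append lst[-1]+lst[-1] = 7+7 = 14 → [7, 7, 3, 8, 7, 14]
pop(0) removes 7 → [7, 3, 8, 7, 14]
append lst[0]+lst[4] = 7+14 = 21 → [7, 3, 8, 7, 14, 21]
append lst[2]+lst[-1] = 8+21 = 29 → [7, 3, 8, 7, 14, 21, 29]
append lst[5]+lst[5] = 21+21 = 42 → [7, 3, 8, 7, 14, 21, 29, 42]
lst[-1]+lst[0] = 42+7 = 49

49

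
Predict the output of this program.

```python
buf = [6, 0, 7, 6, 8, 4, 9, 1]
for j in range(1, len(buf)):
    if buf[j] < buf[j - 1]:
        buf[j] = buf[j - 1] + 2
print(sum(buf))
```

j=1: 0<6, buf[1] = 6+2 = 8 → [6, 8, 7, 6, 8, 4, 9, 1]
j=2: 7<8, buf[2] = 8+2 = 10 → [6, 8, 10, 6, 8, 4, 9, 1]
j=3: 6<10, buf[3] = 10+2 = 12 → [6, 8, 10, 12, 8, 4, 9, 1]
j=4: 8<12, buf[4] = 12+2 = 14 → [6, 8, 10, 12, 14, 4, 9, 1]
j=5: 4<14, buf[5] = 14+2 = 16 → [6, 8, 10, 12, 14, 16, 9, 1]
j=6: 9<16, buf[6] = 16+2 = 18 → [6, 8, 10, 12, 14, 16, 18, 1]
j=7: 1<18, buf[7] = 18+2 = 20 → [6, 8, 10, 12, 14, 16, 18, 20]
sum = 104

104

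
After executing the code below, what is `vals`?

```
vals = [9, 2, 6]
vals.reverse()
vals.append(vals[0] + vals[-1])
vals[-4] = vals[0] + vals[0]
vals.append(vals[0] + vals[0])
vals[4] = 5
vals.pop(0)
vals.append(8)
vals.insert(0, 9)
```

[9, 2, 9, 15, 5, 8]

reverse → [6, 2, 9]
append vals[0]+vals[-1] = 6+9 = 15 → [6, 2, 9, 15]
vals[-4] = vals[0]+vals[0] = 6+6 = 12 → [12, 2, 9, 15]
append vals[0]+vals[0] = 12+12 = 24 → [12, 2, 9, 15, 24]
vals[4] = 5 → [12, 2, 9, 15, 5]
pop(0) removes 12 → [2, 9, 15, 5]
append 8 → [2, 9, 15, 5, 8]
insert 9 at 0 → [9, 2, 9, 15, 5, 8]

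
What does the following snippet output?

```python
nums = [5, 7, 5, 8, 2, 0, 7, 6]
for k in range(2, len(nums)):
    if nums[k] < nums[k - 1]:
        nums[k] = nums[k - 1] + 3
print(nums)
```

k=2: 5<7, nums[2] = 7+3 = 10 → [5, 7, 10, 8, 2, 0, 7, 6]
k=3: 8<10, nums[3] = 10+3 = 13 → [5, 7, 10, 13, 2, 0, 7, 6]
k=4: 2<13, nums[4] = 13+3 = 16 → [5, 7, 10, 13, 16, 0, 7, 6]
k=5: 0<16, nums[5] = 16+3 = 19 → [5, 7, 10, 13, 16, 19, 7, 6]
k=6: 7<19, nums[6] = 19+3 = 22 → [5, 7, 10, 13, 16, 19, 22, 6]
k=7: 6<22, nums[7] = 22+3 = 25 → [5, 7, 10, 13, 16, 19, 22, 25]

[5, 7, 10, 13, 16, 19, 22, 25]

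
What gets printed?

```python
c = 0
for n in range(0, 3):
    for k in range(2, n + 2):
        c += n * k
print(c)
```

12

n=1,k=2: c = 0+2 = 2
n=2,k=2: c = 2+4 = 6
n=2,k=3: c = 6+6 = 12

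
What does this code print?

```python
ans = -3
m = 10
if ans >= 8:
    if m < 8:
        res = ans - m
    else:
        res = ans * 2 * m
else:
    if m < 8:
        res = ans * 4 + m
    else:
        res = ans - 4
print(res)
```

-7

ans=-3, m=10
ans >= 8 is False; m < 8 is False
→ res = ans - 4 = -7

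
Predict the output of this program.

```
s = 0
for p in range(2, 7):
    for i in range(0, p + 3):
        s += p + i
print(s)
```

p=2,i=0: s = 0+2 = 2
p=2,i=1: s = 2+3 = 5
p=2,i=2: s = 5+4 = 9
p=2,i=3: s = 9+5 = 14
p=2,i=4: s = 14+6 = 20
p=3,i=0: s = 20+3 = 23
p=3,i=1: s = 23+4 = 27
p=3,i=2: s = 27+5 = 32
p=3,i=3: s = 32+6 = 38
p=3,i=4: s = 38+7 = 45
p=3,i=5: s = 45+8 = 53
p=4,i=0: s = 53+4 = 57
p=4,i=1: s = 57+5 = 62
p=4,i=2: s = 62+6 = 68
p=4,i=3: s = 68+7 = 75
p=4,i=4: s = 75+8 = 83
p=4,i=5: s = 83+9 = 92
p=4,i=6: s = 92+10 = 102
p=5,i=0: s = 102+5 = 107
p=5,i=1: s = 107+6 = 113
p=5,i=2: s = 113+7 = 120
p=5,i=3: s = 120+8 = 128
p=5,i=4: s = 128+9 = 137
p=5,i=5: s = 137+10 = 147
p=5,i=6: s = 147+11 = 158
p=5,i=7: s = 158+12 = 170
p=6,i=0: s = 170+6 = 176
p=6,i=1: s = 176+7 = 183
p=6,i=2: s = 183+8 = 191
p=6,i=3: s = 191+9 = 200
p=6,i=4: s = 200+10 = 210
p=6,i=5: s = 210+11 = 221
p=6,i=6: s = 221+12 = 233
p=6,i=7: s = 233+13 = 246
p=6,i=8: s = 246+14 = 260

260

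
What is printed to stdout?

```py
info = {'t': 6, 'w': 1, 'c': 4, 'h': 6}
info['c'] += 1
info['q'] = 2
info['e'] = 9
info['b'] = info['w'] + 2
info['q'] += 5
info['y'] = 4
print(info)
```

info['c'] = 4+1 = 5 → {'t': 6, 'w': 1, 'c': 5, 'h': 6}
info['q'] = 2 → {'t': 6, 'w': 1, 'c': 5, 'h': 6, 'q': 2}
info['e'] = 9 → {'t': 6, 'w': 1, 'c': 5, 'h': 6, 'q': 2, 'e': 9}
info['b'] = info['w']+2 = 3 → {'t': 6, 'w': 1, 'c': 5, 'h': 6, 'q': 2, 'e': 9, 'b': 3}
info['q'] = 2+5 = 7 → {'t': 6, 'w': 1, 'c': 5, 'h': 6, 'q': 7, 'e': 9, 'b': 3}
info['y'] = 4 → {'t': 6, 'w': 1, 'c': 5, 'h': 6, 'q': 7, 'e': 9, 'b': 3, 'y': 4}

{'t': 6, 'w': 1, 'c': 5, 'h': 6, 'q': 7, 'e': 9, 'b': 3, 'y': 4}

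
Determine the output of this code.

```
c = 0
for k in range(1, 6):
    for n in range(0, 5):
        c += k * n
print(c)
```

k=1,n=0: c = 0+0 = 0
k=1,n=1: c = 0+1 = 1
k=1,n=2: c = 1+2 = 3
k=1,n=3: c = 3+3 = 6
k=1,n=4: c = 6+4 = 10
k=2,n=0: c = 10+0 = 10
k=2,n=1: c = 10+2 = 12
k=2,n=2: c = 12+4 = 16
k=2,n=3: c = 16+6 = 22
k=2,n=4: c = 22+8 = 30
k=3,n=0: c = 30+0 = 30
k=3,n=1: c = 30+3 = 33
k=3,n=2: c = 33+6 = 39
k=3,n=3: c = 39+9 = 48
k=3,n=4: c = 48+12 = 60
k=4,n=0: c = 60+0 = 60
k=4,n=1: c = 60+4 = 64
k=4,n=2: c = 64+8 = 72
k=4,n=3: c = 72+12 = 84
k=4,n=4: c = 84+16 = 100
k=5,n=0: c = 100+0 = 100
k=5,n=1: c = 100+5 = 105
k=5,n=2: c = 105+10 = 115
k=5,n=3: c = 115+15 = 130
k=5,n=4: c = 130+20 = 150

150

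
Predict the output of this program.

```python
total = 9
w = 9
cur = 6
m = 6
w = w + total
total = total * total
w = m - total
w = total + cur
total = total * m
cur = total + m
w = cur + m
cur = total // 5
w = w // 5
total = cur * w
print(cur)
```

97

w = 9+9 = 18
total = 9*9 = 81
w = 6-81 = -75
w = 81+6 = 87
total = 81*6 = 486
cur = 486+6 = 492
w = 492+6 = 498
cur = 486//5 = 97
w = 498//5 = 99
total = 97*99 = 9603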